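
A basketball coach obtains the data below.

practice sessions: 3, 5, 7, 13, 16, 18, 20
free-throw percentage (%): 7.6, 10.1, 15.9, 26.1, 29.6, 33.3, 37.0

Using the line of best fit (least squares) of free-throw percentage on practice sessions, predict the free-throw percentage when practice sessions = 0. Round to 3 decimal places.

2.632

n = 7, Σx = 82, Σy = 159.6, Σxy = 2336.9, Σx² = 1232
Sxx = Σx² − (Σx)²/n = 1232 − 960.571429 = 271.428571
Sxy = Σxy − (Σx)(Σy)/n = 2336.9 − 1869.6 = 467.3
b = Sxy/Sxx = 467.3/271.428571 = 1.721632
a = ȳ − b·x̄ = 22.8 − 1.721632·11.714286 = 2.632316
ŷ(0) = a + b·0 = 2.632316 + 1.721632·0 = 2.632316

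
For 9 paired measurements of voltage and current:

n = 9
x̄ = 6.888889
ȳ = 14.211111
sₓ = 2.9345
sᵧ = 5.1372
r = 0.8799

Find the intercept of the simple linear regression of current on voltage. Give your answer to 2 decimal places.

3.60

b = r · sᵧ/sₓ = 0.8799 · 5.1372/2.9345 = 1.540372
a = ȳ − b·x̄ = 14.211111 − 1.540372·6.888889 = 3.599658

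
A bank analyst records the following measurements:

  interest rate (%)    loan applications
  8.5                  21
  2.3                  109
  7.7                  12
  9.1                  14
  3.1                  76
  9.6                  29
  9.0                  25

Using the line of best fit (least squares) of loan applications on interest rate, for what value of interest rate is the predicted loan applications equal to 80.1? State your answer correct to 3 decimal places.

n = 7, Σx = 49.3, Σy = 286, Σxy = 1388, Σx² = 402.41
Sxx = Σx² − (Σx)²/n = 402.41 − 347.212857 = 55.197143
Sxy = Σxy − (Σx)(Σy)/n = 1388 − 2014.257143 = -626.257143
b = Sxy/Sxx = -626.257143/55.197143 = -11.345825
a = ȳ − b·x̄ = 40.857143 − (-11.345825)·7.042857 = 120.764170
Set a + b·x = 80.1: x = (80.1 − 120.764170) / (-11.345825) = 3.584065

3.584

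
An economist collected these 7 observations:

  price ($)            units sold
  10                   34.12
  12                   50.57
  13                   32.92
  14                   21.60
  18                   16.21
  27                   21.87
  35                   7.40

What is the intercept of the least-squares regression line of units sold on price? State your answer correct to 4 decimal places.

47.4951

n = 7, Σx = 129, Σy = 184.69, Σxy = 2819.67, Σx² = 2887
Sxx = Σx² − (Σx)²/n = 2887 − 2377.285714 = 509.714286
Sxy = Σxy − (Σx)(Σy)/n = 2819.67 − 3403.572857 = -583.902857
b = Sxy/Sxx = -583.902857/509.714286 = -1.145549
a = ȳ − b·x̄ = 26.384286 − (-1.145549)·18.428571 = 47.495123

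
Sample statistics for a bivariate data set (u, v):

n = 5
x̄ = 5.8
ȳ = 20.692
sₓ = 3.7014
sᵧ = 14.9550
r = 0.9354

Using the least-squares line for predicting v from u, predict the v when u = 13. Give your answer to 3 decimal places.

b = r · sᵧ/sₓ = 0.9354 · 14.955/3.7014 = 3.779356
a = ȳ − b·x̄ = 20.692 − 3.779356·5.8 = -1.228263
ŷ(13) = a + b·13 = -1.228263 + 3.779356·13 = 47.903361

47.903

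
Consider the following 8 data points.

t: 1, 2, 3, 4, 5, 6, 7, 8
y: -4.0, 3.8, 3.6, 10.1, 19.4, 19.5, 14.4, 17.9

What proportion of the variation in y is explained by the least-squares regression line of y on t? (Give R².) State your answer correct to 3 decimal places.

n = 8, Σx = 36, Σy = 84.7, Σxy = 512.8, Σx² = 204, Σy² = 1429.79
Sxx = Σx² − (Σx)²/n = 204 − 162 = 42
Sxy = Σxy − (Σx)(Σy)/n = 512.8 − 381.15 = 131.65
Syy = Σy² − (Σy)²/n = 1429.79 − 896.76125 = 533.02875
R² = Sxy²/(Sxx·Syy) = (131.65)²/(42·533.02875) = 0.774180

0.774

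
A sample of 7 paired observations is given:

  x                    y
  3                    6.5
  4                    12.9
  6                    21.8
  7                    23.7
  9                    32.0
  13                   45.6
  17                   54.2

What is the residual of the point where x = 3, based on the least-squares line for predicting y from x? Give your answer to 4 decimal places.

n = 7, Σx = 59, Σy = 196.7, Σxy = 2170, Σx² = 649
Sxx = Σx² − (Σx)²/n = 649 − 497.285714 = 151.714286
Sxy = Σxy − (Σx)(Σy)/n = 2170 − 1657.9 = 512.1
b = Sxy/Sxx = 512.1/151.714286 = 3.375424
a = ȳ − b·x̄ = 28.1 − 3.375424·8.428571 = -0.35
ŷ(3) = -0.35 + 3.375424·3 = 9.776271
residual = y − ŷ = 6.5 − 9.776271 = -3.276271

-3.2763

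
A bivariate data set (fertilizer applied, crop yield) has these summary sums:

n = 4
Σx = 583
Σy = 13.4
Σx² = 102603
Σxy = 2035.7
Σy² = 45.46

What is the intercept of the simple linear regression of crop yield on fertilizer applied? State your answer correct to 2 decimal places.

2.67

Sxx = Σx² − (Σx)²/n = 102603 − 84972.25 = 17630.75
Sxy = Σxy − (Σx)(Σy)/n = 2035.7 − 1953.05 = 82.65
b = Sxy/Sxx = 82.65/17630.75 = 0.004688
a = ȳ − b·x̄ = 3.35 − 0.004688·145.75 = 2.666748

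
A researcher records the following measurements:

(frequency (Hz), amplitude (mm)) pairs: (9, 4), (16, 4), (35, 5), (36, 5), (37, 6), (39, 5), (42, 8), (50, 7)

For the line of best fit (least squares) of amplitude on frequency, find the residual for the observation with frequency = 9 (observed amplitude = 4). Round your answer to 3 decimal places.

n = 8, Σx = 264, Σy = 44, Σxy = 1558, Σx² = 10012
Sxx = Σx² − (Σx)²/n = 10012 − 8712 = 1300
Sxy = Σxy − (Σx)(Σy)/n = 1558 − 1452 = 106
b = Sxy/Sxx = 106/1300 = 0.081538
a = ȳ − b·x̄ = 5.5 − 0.081538·33 = 2.809231
ŷ(9) = 2.809231 + 0.081538·9 = 3.543077
residual = y − ŷ = 4 − 3.543077 = 0.456923

0.457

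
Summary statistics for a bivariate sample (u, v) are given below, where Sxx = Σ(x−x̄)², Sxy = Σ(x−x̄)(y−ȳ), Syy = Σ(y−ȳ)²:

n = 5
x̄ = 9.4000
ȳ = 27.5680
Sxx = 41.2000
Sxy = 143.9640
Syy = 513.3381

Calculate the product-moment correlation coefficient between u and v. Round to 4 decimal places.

r = Sxy/√(Sxx·Syy) = 143.964/√(21149.52972) = 143.964/145.428779 = 0.989928

0.9899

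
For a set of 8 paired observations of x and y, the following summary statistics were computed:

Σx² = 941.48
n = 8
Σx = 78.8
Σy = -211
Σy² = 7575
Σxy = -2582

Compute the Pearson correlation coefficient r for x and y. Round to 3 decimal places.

Sxx = Σx² − (Σx)²/n = 941.48 − 776.18 = 165.3
Sxy = Σxy − (Σx)(Σy)/n = -2582 − (-2078.35) = -503.65
Syy = Σy² − (Σy)²/n = 7575 − 5565.125 = 2009.875
r = Sxy/√(Sxx·Syy) = -503.65/√(332232.3375) = -503.65/576.395990 = -0.873792

-0.874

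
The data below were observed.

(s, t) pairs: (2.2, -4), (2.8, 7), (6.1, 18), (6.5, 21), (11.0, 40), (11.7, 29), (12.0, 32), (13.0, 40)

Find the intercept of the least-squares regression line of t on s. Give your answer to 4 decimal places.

-5.1662

n = 8, Σx = 65.3, Σy = 183, Σxy = 1940.4, Σx² = 663.03
Sxx = Σx² − (Σx)²/n = 663.03 − 533.01125 = 130.01875
Sxy = Σxy − (Σx)(Σy)/n = 1940.4 − 1493.7375 = 446.6625
b = Sxy/Sxx = 446.6625/130.01875 = 3.435370
a = ȳ − b·x̄ = 22.875 − 3.435370·8.1625 = -5.166207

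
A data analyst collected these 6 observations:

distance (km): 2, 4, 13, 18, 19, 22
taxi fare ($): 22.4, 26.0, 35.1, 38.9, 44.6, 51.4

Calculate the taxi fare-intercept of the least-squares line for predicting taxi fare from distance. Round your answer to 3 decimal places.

n = 6, Σx = 78, Σy = 218.4, Σxy = 3283.5, Σx² = 1358
Sxx = Σx² − (Σx)²/n = 1358 − 1014 = 344
Sxy = Σxy − (Σx)(Σy)/n = 3283.5 − 2839.2 = 444.3
b = Sxy/Sxx = 444.3/344 = 1.291570
a = ȳ − b·x̄ = 36.4 − 1.291570·13 = 19.609593

19.610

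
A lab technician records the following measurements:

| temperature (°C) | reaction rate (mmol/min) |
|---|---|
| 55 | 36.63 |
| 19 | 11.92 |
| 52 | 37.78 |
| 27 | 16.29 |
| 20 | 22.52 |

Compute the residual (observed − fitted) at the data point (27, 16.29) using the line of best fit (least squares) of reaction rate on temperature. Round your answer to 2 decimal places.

-4.02

n = 5, Σx = 173, Σy = 125.14, Σxy = 5095.92, Σx² = 7219
Sxx = Σx² − (Σx)²/n = 7219 − 5985.8 = 1233.2
Sxy = Σxy − (Σx)(Σy)/n = 5095.92 − 4329.844 = 766.076
b = Sxy/Sxx = 766.076/1233.2 = 0.621210
a = ȳ − b·x̄ = 25.028 − 0.621210·34.6 = 3.534139
ŷ(27) = 3.534139 + 0.621210·27 = 20.306805
residual = y − ŷ = 16.29 − 20.306805 = -4.016805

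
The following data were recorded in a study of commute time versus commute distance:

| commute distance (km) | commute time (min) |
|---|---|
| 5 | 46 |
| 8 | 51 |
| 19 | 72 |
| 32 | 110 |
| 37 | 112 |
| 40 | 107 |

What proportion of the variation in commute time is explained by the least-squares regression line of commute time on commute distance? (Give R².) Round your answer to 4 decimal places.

0.9593

n = 6, Σx = 141, Σy = 498, Σxy = 13950, Σx² = 4443, Σy² = 45994
Sxx = Σx² − (Σx)²/n = 4443 − 3313.5 = 1129.5
Sxy = Σxy − (Σx)(Σy)/n = 13950 − 11703 = 2247
Syy = Σy² − (Σy)²/n = 45994 − 41334 = 4660
R² = Sxy²/(Sxx·Syy) = (2247)²/(1129.5·4660) = 0.959255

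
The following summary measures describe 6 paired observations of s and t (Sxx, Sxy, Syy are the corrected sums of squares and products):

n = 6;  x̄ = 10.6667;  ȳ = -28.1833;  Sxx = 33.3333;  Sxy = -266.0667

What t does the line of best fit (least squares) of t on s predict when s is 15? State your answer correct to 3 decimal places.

b = Sxy/Sxx = -266.0667/33.3333 = -7.982009
a = ȳ − b·x̄ = -28.1833 − (-7.982009)·10.6667 = 56.958395
ŷ(15) = a + b·15 = 56.958395 + (-7.982009)·15 = -62.771740

-62.772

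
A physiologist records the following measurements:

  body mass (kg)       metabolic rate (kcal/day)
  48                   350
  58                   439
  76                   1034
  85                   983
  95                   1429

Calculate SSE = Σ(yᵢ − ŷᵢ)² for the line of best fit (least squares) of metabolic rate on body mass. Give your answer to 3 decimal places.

n = 5, Σx = 362, Σy = 4235, Σxy = 340156, Σx² = 27694, Σy² = 4392707
Sxx = Σx² − (Σx)²/n = 27694 − 26208.8 = 1485.2
Sxy = Σxy − (Σx)(Σy)/n = 340156 − 306614 = 33542
Syy = Σy² − (Σy)²/n = 4392707 − 3587045 = 805662
b = Sxy/Sxx = 33542/1485.2 = 22.584164
SSE = Syy − b·Sxy = 805662 − 22.584164·33542 = 48143.979531

48143.980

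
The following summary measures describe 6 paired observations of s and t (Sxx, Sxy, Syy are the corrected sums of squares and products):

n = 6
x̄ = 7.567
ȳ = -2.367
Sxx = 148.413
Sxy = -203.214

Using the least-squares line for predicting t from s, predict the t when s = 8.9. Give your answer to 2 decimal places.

-4.19

b = Sxy/Sxx = -203.214/148.413 = -1.369247
a = ȳ − b·x̄ = -2.367 − (-1.369247)·7.567 = 7.994089
ŷ(8.9) = a + b·8.9 = 7.994089 + (-1.369247)·8.9 = -4.192206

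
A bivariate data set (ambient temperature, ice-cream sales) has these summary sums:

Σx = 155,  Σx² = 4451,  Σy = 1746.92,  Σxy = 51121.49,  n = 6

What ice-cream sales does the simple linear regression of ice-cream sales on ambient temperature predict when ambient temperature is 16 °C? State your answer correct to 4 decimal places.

159.2732

Sxx = Σx² − (Σx)²/n = 4451 − 4004.166667 = 446.833333
Sxy = Σxy − (Σx)(Σy)/n = 51121.49 − 45128.766667 = 5992.723333
b = Sxy/Sxx = 5992.723333/446.833333 = 13.411540
a = ȳ − b·x̄ = 291.153333 − 13.411540·25.833333 = -55.311462
ŷ(16) = a + b·16 = -55.311462 + 13.411540·16 = 159.273185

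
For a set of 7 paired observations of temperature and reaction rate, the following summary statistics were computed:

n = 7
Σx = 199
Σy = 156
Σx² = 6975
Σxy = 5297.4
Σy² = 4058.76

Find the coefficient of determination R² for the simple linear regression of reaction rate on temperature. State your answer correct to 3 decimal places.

0.970

Sxx = Σx² − (Σx)²/n = 6975 − 5657.285714 = 1317.714286
Sxy = Σxy − (Σx)(Σy)/n = 5297.4 − 4434.857143 = 862.542857
Syy = Σy² − (Σy)²/n = 4058.76 − 3476.571429 = 582.188571
R² = Sxy²/(Sxx·Syy) = (862.542857)²/(1317.714286·582.188571) = 0.969787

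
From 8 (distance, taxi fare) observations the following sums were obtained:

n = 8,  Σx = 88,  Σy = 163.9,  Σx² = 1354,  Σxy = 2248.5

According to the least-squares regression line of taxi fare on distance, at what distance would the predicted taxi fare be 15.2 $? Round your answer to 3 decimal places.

Sxx = Σx² − (Σx)²/n = 1354 − 968 = 386
Sxy = Σxy − (Σx)(Σy)/n = 2248.5 − 1802.9 = 445.6
b = Sxy/Sxx = 445.6/386 = 1.154404
a = ȳ − b·x̄ = 20.4875 − 1.154404·11 = 7.789054
Set a + b·x = 15.2: x = (15.2 − 7.789054) / 1.154404 = 6.419715

6.420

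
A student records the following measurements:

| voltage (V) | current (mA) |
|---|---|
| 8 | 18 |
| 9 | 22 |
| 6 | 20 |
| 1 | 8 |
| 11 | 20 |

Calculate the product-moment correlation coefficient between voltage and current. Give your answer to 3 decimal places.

n = 5, Σx = 35, Σy = 88, Σxy = 690, Σx² = 303, Σy² = 1672
Sxx = Σx² − (Σx)²/n = 303 − 245 = 58
Sxy = Σxy − (Σx)(Σy)/n = 690 − 616 = 74
Syy = Σy² − (Σy)²/n = 1672 − 1548.8 = 123.2
r = Sxy/√(Sxx·Syy) = 74/√(7145.6) = 74/84.531651 = 0.875412

0.875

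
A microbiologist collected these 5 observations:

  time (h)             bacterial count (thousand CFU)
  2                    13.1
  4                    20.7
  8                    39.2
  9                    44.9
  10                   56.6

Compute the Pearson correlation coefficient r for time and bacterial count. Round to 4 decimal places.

n = 5, Σx = 33, Σy = 174.5, Σxy = 1392.7, Σx² = 265, Σy² = 7356.31
Sxx = Σx² − (Σx)²/n = 265 − 217.8 = 47.2
Sxy = Σxy − (Σx)(Σy)/n = 1392.7 − 1151.7 = 241
Syy = Σy² − (Σy)²/n = 7356.31 − 6090.05 = 1266.26
r = Sxy/√(Sxx·Syy) = 241/√(59767.472) = 241/244.473868 = 0.985790

0.9858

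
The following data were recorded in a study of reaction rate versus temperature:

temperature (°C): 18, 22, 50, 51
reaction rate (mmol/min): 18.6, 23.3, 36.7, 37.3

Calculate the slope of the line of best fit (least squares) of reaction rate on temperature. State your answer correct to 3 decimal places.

0.532

n = 4, Σx = 141, Σy = 115.9, Σxy = 4584.7, Σx² = 5909
Sxx = Σx² − (Σx)²/n = 5909 − 4970.25 = 938.75
Sxy = Σxy − (Σx)(Σy)/n = 4584.7 − 4085.475 = 499.225
b = Sxy/Sxx = 499.225/938.75 = 0.531798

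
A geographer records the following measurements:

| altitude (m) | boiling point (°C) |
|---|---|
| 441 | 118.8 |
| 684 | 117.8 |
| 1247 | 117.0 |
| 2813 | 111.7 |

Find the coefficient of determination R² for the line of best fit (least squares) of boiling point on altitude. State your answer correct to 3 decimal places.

0.986

n = 4, Σx = 5185, Σy = 465.3, Σxy = 593077.1, Σx² = 10130315, Σy² = 54156.17
Sxx = Σx² − (Σx)²/n = 10130315 − 6721056.25 = 3409258.75
Sxy = Σxy − (Σx)(Σy)/n = 593077.1 − 603145.125 = -10068.025
Syy = Σy² − (Σy)²/n = 54156.17 − 54126.0225 = 30.1475
R² = Sxy²/(Sxx·Syy) = (-10068.025)²/(3409258.75·30.1475) = 0.986228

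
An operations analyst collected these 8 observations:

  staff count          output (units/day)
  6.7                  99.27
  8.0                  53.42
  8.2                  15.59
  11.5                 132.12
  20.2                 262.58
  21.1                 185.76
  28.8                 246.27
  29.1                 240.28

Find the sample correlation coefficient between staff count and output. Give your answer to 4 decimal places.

n = 8, Σx = 133.6, Σy = 1235.29, Σxy = 26048.063, Σx² = 2837.88, Σy² = 252245.3971
Sxx = Σx² − (Σx)²/n = 2837.88 − 2231.12 = 606.76
Sxy = Σxy − (Σx)(Σy)/n = 26048.063 − 20629.343 = 5418.72
Syy = Σy² − (Σy)²/n = 252245.3971 − 190742.673012 = 61502.724087
r = Sxy/√(Sxx·Syy) = 5418.72/√(37317392.867331) = 5418.72/6108.796352 = 0.887036

0.8870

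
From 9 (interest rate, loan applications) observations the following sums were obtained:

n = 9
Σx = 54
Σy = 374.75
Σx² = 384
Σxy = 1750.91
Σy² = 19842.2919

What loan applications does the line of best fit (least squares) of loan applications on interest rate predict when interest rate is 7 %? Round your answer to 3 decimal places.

Sxx = Σx² − (Σx)²/n = 384 − 324 = 60
Sxy = Σxy − (Σx)(Σy)/n = 1750.91 − 2248.5 = -497.59
b = Sxy/Sxx = -497.59/60 = -8.293167
a = ȳ − b·x̄ = 41.638889 − (-8.293167)·6 = 91.397889
ŷ(7) = a + b·7 = 91.397889 + (-8.293167)·7 = 33.345722

33.346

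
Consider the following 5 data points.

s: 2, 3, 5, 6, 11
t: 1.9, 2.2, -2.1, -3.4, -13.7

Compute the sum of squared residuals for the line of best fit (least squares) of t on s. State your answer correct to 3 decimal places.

n = 5, Σx = 27, Σy = -15.1, Σxy = -171.2, Σx² = 195, Σy² = 212.11
Sxx = Σx² − (Σx)²/n = 195 − 145.8 = 49.2
Sxy = Σxy − (Σx)(Σy)/n = -171.2 − (-81.54) = -89.66
Syy = Σy² − (Σy)²/n = 212.11 − 45.602 = 166.508
b = Sxy/Sxx = -89.66/49.2 = -1.822358
SSE = Syy − b·Sxy = 166.508 − (-1.822358)·(-89.66) = 3.115407

3.115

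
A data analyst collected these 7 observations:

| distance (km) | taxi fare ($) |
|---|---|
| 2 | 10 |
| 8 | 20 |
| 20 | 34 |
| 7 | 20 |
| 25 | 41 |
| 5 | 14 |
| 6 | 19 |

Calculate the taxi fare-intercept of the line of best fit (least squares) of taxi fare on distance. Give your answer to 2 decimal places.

9.32

n = 7, Σx = 73, Σy = 158, Σxy = 2209, Σx² = 1203
Sxx = Σx² − (Σx)²/n = 1203 − 761.285714 = 441.714286
Sxy = Σxy − (Σx)(Σy)/n = 2209 − 1647.714286 = 561.285714
b = Sxy/Sxx = 561.285714/441.714286 = 1.270699
a = ȳ − b·x̄ = 22.571429 − 1.270699·10.428571 = 9.319858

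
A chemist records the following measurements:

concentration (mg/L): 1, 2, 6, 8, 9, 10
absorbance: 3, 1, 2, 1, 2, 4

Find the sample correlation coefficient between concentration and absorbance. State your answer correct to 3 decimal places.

n = 6, Σx = 36, Σy = 13, Σxy = 83, Σx² = 286, Σy² = 35
Sxx = Σx² − (Σx)²/n = 286 − 216 = 70
Sxy = Σxy − (Σx)(Σy)/n = 83 − 78 = 5
Syy = Σy² − (Σy)²/n = 35 − 28.166667 = 6.833333
r = Sxy/√(Sxx·Syy) = 5/√(478.333333) = 5/21.870833 = 0.228615

0.229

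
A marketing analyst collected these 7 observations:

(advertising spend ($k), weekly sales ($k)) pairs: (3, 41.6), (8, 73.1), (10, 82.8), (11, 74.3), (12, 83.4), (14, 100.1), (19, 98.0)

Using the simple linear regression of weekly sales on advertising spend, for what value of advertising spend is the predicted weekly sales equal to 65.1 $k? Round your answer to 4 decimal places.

n = 7, Σx = 77, Σy = 553.3, Σxy = 6619.1, Σx² = 995
Sxx = Σx² − (Σx)²/n = 995 − 847 = 148
Sxy = Σxy − (Σx)(Σy)/n = 6619.1 − 6086.3 = 532.8
b = Sxy/Sxx = 532.8/148 = 3.6
a = ȳ − b·x̄ = 79.042857 − 3.6·11 = 39.442857
Set a + b·x = 65.1: x = (65.1 − 39.442857) / 3.6 = 7.126984

7.1270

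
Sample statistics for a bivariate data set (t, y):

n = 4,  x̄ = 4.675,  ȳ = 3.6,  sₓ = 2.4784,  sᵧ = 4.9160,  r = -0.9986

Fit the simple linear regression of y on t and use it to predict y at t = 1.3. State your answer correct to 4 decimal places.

10.2851

b = r · sᵧ/sₓ = -0.9986 · 4.916/2.4784 = -1.980761
a = ȳ − b·x̄ = 3.6 − (-1.980761)·4.675 = 12.860057
ŷ(1.3) = a + b·1.3 = 12.860057 + (-1.980761)·1.3 = 10.285068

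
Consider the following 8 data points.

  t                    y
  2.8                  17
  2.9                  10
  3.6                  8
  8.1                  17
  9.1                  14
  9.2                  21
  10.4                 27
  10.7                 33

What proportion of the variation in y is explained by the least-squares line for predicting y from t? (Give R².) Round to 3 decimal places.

n = 8, Σx = 56.8, Σy = 147, Σxy = 1197.6, Σx² = 484.92, Σy² = 3197
Sxx = Σx² − (Σx)²/n = 484.92 − 403.28 = 81.64
Sxy = Σxy − (Σx)(Σy)/n = 1197.6 − 1043.7 = 153.9
Syy = Σy² − (Σy)²/n = 3197 − 2701.125 = 495.875
R² = Sxy²/(Sxx·Syy) = (153.9)²/(81.64·495.875) = 0.585062

0.585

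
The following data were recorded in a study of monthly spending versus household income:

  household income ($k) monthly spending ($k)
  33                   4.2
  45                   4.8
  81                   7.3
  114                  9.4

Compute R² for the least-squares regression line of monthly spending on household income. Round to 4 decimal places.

n = 4, Σx = 273, Σy = 25.7, Σxy = 2017.5, Σx² = 22671, Σy² = 182.33
Sxx = Σx² − (Σx)²/n = 22671 − 18632.25 = 4038.75
Sxy = Σxy − (Σx)(Σy)/n = 2017.5 − 1754.025 = 263.475
Syy = Σy² − (Σy)²/n = 182.33 − 165.1225 = 17.2075
R² = Sxy²/(Sxx·Syy) = (263.475)²/(4038.75·17.2075) = 0.998882

0.9989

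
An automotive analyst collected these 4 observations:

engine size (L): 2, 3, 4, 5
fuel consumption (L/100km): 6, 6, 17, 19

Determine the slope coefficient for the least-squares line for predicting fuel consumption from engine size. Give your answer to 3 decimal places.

5.000

n = 4, Σx = 14, Σy = 48, Σxy = 193, Σx² = 54
Sxx = Σx² − (Σx)²/n = 54 − 49 = 5
Sxy = Σxy − (Σx)(Σy)/n = 193 − 168 = 25
b = Sxy/Sxx = 25/5 = 5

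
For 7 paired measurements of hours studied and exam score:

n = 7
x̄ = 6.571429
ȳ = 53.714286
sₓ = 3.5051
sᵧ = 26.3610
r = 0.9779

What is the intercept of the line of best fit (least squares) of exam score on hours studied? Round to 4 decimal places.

5.3844

b = r · sᵧ/sₓ = 0.9779 · 26.361/3.5051 = 7.354547
a = ȳ − b·x̄ = 53.714286 − 7.354547·6.571429 = 5.384404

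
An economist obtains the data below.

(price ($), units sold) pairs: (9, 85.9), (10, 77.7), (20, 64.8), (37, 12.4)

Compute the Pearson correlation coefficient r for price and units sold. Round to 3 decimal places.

-0.987

n = 4, Σx = 76, Σy = 240.8, Σxy = 3304.9, Σx² = 1950, Σy² = 17768.9
Sxx = Σx² − (Σx)²/n = 1950 − 1444 = 506
Sxy = Σxy − (Σx)(Σy)/n = 3304.9 − 4575.2 = -1270.3
Syy = Σy² − (Σy)²/n = 17768.9 − 14496.16 = 3272.74
r = Sxy/√(Sxx·Syy) = -1270.3/√(1656006.44) = -1270.3/1286.859138 = -0.987132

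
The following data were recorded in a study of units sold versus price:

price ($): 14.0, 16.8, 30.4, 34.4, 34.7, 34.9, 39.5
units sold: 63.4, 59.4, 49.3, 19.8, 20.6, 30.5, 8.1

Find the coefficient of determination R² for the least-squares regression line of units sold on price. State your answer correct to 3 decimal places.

n = 7, Σx = 204.7, Σy = 251.1, Σxy = 6164.58, Σx² = 6568.11, Σy² = 11790.67
Sxx = Σx² − (Σx)²/n = 6568.11 − 5986.012857 = 582.097143
Sxy = Σxy − (Σx)(Σy)/n = 6164.58 − 7342.881429 = -1178.301429
Syy = Σy² − (Σy)²/n = 11790.67 − 9007.315714 = 2783.354286
R² = Sxy²/(Sxx·Syy) = (-1178.301429)²/(582.097143·2783.354286) = 0.856937

0.857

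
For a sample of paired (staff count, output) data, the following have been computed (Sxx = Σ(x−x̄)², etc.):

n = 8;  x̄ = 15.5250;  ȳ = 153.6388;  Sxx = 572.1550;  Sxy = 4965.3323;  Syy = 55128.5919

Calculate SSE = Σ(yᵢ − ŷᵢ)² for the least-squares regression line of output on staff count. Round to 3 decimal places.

12037.952

b = Sxy/Sxx = 4965.3323/572.155 = 8.678299
SSE = Syy − b·Sxy = 55128.5919 − 8.678299·4965.3323 = 12037.952389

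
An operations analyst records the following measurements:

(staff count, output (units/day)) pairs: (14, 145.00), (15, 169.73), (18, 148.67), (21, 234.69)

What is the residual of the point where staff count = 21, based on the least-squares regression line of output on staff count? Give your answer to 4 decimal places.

n = 4, Σx = 68, Σy = 698.09, Σxy = 12180.5, Σx² = 1186
Sxx = Σx² − (Σx)²/n = 1186 − 1156 = 30
Sxy = Σxy − (Σx)(Σy)/n = 12180.5 − 11867.53 = 312.97
b = Sxy/Sxx = 312.97/30 = 10.432333
a = ȳ − b·x̄ = 174.5225 − 10.432333·17 = -2.827167
ŷ(21) = -2.827167 + 10.432333·21 = 216.251833
residual = y − ŷ = 234.69 − 216.251833 = 18.438167

18.4382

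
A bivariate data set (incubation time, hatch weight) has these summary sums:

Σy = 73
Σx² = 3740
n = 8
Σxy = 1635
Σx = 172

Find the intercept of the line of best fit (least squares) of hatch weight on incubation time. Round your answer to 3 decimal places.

Sxx = Σx² − (Σx)²/n = 3740 − 3698 = 42
Sxy = Σxy − (Σx)(Σy)/n = 1635 − 1569.5 = 65.5
b = Sxy/Sxx = 65.5/42 = 1.559524
a = ȳ − b·x̄ = 9.125 − 1.559524·21.5 = -24.404762

-24.405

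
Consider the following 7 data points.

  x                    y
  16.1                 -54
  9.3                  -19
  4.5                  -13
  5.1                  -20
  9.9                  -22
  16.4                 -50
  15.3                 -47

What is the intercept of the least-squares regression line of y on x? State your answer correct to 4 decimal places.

3.2989

n = 7, Σx = 76.6, Σy = -225, Σxy = -2963.5, Σx² = 993.02
Sxx = Σx² − (Σx)²/n = 993.02 − 838.222857 = 154.797143
Sxy = Σxy − (Σx)(Σy)/n = -2963.5 − (-2462.142857) = -501.357143
b = Sxy/Sxx = -501.357143/154.797143 = -3.238801
a = ȳ − b·x̄ = -32.142857 − (-3.238801)·10.942857 = 3.298880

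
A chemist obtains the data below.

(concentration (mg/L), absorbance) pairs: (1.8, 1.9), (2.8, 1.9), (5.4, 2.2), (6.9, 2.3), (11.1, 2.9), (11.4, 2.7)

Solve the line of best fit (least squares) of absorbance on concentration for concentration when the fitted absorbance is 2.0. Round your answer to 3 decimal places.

n = 6, Σx = 39.4, Σy = 13.9, Σxy = 99.46, Σx² = 341.02
Sxx = Σx² − (Σx)²/n = 341.02 − 258.726667 = 82.293333
Sxy = Σxy − (Σx)(Σy)/n = 99.46 − 91.276667 = 8.183333
b = Sxy/Sxx = 8.183333/82.293333 = 0.099441
a = ȳ − b·x̄ = 2.316667 − 0.099441·6.566667 = 1.663671
Set a + b·x = 2.0: x = (2.0 − 1.663671) / 0.099441 = 3.382200

3.382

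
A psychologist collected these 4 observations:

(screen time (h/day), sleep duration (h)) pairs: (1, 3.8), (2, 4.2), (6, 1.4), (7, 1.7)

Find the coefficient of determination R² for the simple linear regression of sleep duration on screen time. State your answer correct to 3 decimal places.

0.889

n = 4, Σx = 16, Σy = 11.1, Σxy = 32.5, Σx² = 90, Σy² = 36.93
Sxx = Σx² − (Σx)²/n = 90 − 64 = 26
Sxy = Σxy − (Σx)(Σy)/n = 32.5 − 44.4 = -11.9
Syy = Σy² − (Σy)²/n = 36.93 − 30.8025 = 6.1275
R² = Sxy²/(Sxx·Syy) = (-11.9)²/(26·6.1275) = 0.888868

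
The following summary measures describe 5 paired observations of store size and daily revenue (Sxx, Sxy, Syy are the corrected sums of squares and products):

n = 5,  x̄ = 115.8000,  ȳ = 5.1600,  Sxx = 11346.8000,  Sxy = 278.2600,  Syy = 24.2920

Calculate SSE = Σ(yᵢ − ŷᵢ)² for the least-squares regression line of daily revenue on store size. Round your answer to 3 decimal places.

17.468

b = Sxy/Sxx = 278.26/11346.8 = 0.024523
SSE = Syy − b·Sxy = 24.292 − 0.024523·278.26 = 17.468171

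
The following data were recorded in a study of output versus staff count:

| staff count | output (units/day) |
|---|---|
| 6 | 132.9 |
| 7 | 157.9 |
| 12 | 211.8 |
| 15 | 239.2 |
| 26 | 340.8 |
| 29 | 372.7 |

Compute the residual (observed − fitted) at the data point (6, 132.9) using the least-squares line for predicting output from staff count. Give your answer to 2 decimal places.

n = 6, Σx = 95, Σy = 1455.3, Σxy = 27701.4, Σx² = 1971
Sxx = Σx² − (Σx)²/n = 1971 − 1504.166667 = 466.833333
Sxy = Σxy − (Σx)(Σy)/n = 27701.4 − 23042.25 = 4659.15
b = Sxy/Sxx = 4659.15/466.833333 = 9.980328
a = ȳ − b·x̄ = 242.55 − 9.980328·15.833333 = 84.528133
ŷ(6) = 84.528133 + 9.980328·6 = 144.410104
residual = y − ŷ = 132.9 − 144.410104 = -11.510104

-11.51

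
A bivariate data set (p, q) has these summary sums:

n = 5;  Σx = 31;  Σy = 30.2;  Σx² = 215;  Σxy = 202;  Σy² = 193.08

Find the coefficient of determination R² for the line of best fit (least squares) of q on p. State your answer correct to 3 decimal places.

0.895

Sxx = Σx² − (Σx)²/n = 215 − 192.2 = 22.8
Sxy = Σxy − (Σx)(Σy)/n = 202 − 187.24 = 14.76
Syy = Σy² − (Σy)²/n = 193.08 − 182.408 = 10.672
R² = Sxy²/(Sxx·Syy) = (14.76)²/(22.8·10.672) = 0.895348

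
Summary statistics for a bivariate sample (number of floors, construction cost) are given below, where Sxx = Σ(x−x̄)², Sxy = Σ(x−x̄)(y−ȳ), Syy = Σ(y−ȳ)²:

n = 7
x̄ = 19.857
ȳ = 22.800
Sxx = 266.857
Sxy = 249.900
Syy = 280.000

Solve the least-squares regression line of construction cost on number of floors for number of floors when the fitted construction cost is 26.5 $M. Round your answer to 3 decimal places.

23.808

b = Sxy/Sxx = 249.9/266.857 = 0.936457
a = ȳ − b·x̄ = 22.8 − 0.936457·19.857 = 4.204781
Set a + b·x = 26.5: x = (26.5 − 4.204781) / 0.936457 = 23.808064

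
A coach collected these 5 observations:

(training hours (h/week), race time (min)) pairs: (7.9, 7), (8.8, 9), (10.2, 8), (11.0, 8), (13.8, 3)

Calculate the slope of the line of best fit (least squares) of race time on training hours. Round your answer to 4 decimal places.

-0.7903

n = 5, Σx = 51.7, Σy = 35, Σxy = 345.5, Σx² = 555.33
Sxx = Σx² − (Σx)²/n = 555.33 − 534.578 = 20.752
Sxy = Σxy − (Σx)(Σy)/n = 345.5 − 361.9 = -16.4
b = Sxy/Sxx = -16.4/20.752 = -0.790285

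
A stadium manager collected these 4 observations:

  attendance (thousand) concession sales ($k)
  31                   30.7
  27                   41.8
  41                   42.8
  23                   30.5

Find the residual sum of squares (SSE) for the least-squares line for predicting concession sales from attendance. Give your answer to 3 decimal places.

92.460

n = 4, Σx = 122, Σy = 145.8, Σxy = 4536.6, Σx² = 3900, Σy² = 5451.82
Sxx = Σx² − (Σx)²/n = 3900 − 3721 = 179
Sxy = Σxy − (Σx)(Σy)/n = 4536.6 − 4446.9 = 89.7
Syy = Σy² − (Σy)²/n = 5451.82 − 5314.41 = 137.41
b = Sxy/Sxx = 89.7/179 = 0.501117
SSE = Syy − b·Sxy = 137.41 − 0.501117·89.7 = 92.459777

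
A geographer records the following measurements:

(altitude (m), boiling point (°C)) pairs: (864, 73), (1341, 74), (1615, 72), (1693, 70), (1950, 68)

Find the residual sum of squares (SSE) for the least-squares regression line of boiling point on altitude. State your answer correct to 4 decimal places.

8.5482

n = 5, Σx = 7463, Σy = 357, Σxy = 529696, Σx² = 11821751, Σy² = 25513
Sxx = Σx² − (Σx)²/n = 11821751 − 11139273.8 = 682477.2
Sxy = Σxy − (Σx)(Σy)/n = 529696 − 532858.2 = -3162.2
Syy = Σy² − (Σy)²/n = 25513 − 25489.8 = 23.2
b = Sxy/Sxx = -3162.2/682477.2 = -0.004633
SSE = Syy − b·Sxy = 23.2 − (-0.004633)·(-3162.2) = 8.548216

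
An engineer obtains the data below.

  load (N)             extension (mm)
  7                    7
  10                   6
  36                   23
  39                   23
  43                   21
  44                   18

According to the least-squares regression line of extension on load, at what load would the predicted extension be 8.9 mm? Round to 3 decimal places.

n = 6, Σx = 179, Σy = 98, Σxy = 3529, Σx² = 6751
Sxx = Σx² − (Σx)²/n = 6751 − 5340.166667 = 1410.833333
Sxy = Σxy − (Σx)(Σy)/n = 3529 − 2923.666667 = 605.333333
b = Sxy/Sxx = 605.333333/1410.833333 = 0.429061
a = ȳ − b·x̄ = 16.333333 − 0.429061·29.833333 = 3.533018
Set a + b·x = 8.9: x = (8.9 − 3.533018) / 0.429061 = 12.508673

12.509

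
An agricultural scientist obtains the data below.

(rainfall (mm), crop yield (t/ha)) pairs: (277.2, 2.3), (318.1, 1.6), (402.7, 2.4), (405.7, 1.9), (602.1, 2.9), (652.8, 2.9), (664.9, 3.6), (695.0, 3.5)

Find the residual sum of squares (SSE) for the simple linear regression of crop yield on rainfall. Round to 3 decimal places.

0.784

n = 8, Σx = 4018.5, Σy = 21.1, Σxy = 11349.18, Σx² = 2218576.49, Σy² = 59.25
Sxx = Σx² − (Σx)²/n = 2218576.49 − 2018542.78125 = 200033.70875
Sxy = Σxy − (Σx)(Σy)/n = 11349.18 − 10598.79375 = 750.38625
Syy = Σy² − (Σy)²/n = 59.25 − 55.65125 = 3.59875
b = Sxy/Sxx = 750.38625/200033.70875 = 0.003751
SSE = Syy − b·Sxy = 3.59875 − 0.003751·750.38625 = 0.783827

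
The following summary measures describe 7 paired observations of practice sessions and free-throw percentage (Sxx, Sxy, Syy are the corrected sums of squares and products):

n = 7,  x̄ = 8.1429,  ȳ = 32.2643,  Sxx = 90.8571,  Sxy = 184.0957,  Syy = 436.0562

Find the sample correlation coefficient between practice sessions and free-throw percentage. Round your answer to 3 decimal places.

r = Sxy/√(Sxx·Syy) = 184.0957/√(39618.801769) = 184.0957/199.044723 = 0.924896

0.925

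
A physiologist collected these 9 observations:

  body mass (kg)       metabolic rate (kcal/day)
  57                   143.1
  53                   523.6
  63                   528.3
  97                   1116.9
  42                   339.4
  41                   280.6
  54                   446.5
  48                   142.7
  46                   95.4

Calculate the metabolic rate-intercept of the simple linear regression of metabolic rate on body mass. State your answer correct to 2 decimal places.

n = 9, Σx = 501, Σy = 3616.5, Σxy = 238638.1, Σx² = 30217
Sxx = Σx² − (Σx)²/n = 30217 − 27889 = 2328
Sxy = Σxy − (Σx)(Σy)/n = 238638.1 − 201318.5 = 37319.6
b = Sxy/Sxx = 37319.6/2328 = 16.030756
a = ȳ − b·x̄ = 401.833333 − 16.030756·55.666667 = -490.545418

-490.55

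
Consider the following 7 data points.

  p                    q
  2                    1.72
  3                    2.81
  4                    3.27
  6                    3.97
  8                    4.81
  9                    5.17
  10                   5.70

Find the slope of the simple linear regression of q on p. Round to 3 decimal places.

n = 7, Σx = 42, Σy = 27.45, Σxy = 190.78, Σx² = 310
Sxx = Σx² − (Σx)²/n = 310 − 252 = 58
Sxy = Σxy − (Σx)(Σy)/n = 190.78 − 164.7 = 26.08
b = Sxy/Sxx = 26.08/58 = 0.449655

0.450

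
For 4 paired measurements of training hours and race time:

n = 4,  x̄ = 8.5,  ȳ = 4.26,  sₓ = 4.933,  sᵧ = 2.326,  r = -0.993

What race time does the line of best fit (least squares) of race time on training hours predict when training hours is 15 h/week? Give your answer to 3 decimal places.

b = r · sᵧ/sₓ = -0.993 · 2.326/4.933 = -0.468218
a = ȳ − b·x̄ = 4.26 − (-0.468218)·8.5 = 8.239851
ŷ(15) = a + b·15 = 8.239851 + (-0.468218)·15 = 1.216585

1.217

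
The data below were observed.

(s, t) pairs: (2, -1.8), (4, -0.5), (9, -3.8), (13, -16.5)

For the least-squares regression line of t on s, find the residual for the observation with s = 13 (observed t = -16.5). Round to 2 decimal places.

n = 4, Σx = 28, Σy = -22.6, Σxy = -254.3, Σx² = 270
Sxx = Σx² − (Σx)²/n = 270 − 196 = 74
Sxy = Σxy − (Σx)(Σy)/n = -254.3 − (-158.2) = -96.1
b = Sxy/Sxx = -96.1/74 = -1.298649
a = ȳ − b·x̄ = -5.65 − (-1.298649)·7 = 3.440541
ŷ(13) = 3.440541 + (-1.298649)·13 = -13.441892
residual = y − ŷ = -16.5 − (-13.441892) = -3.058108

-3.06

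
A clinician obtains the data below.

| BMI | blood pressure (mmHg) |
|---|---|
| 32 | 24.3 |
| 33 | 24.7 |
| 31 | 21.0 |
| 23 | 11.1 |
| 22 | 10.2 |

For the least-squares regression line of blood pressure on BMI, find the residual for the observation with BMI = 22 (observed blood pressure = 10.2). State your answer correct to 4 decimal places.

n = 5, Σx = 141, Σy = 91.3, Σxy = 2723.4, Σx² = 4087
Sxx = Σx² − (Σx)²/n = 4087 − 3976.2 = 110.8
Sxy = Σxy − (Σx)(Σy)/n = 2723.4 − 2574.66 = 148.74
b = Sxy/Sxx = 148.74/110.8 = 1.342419
a = ȳ − b·x̄ = 18.26 − 1.342419·28.2 = -19.596209
ŷ(22) = -19.596209 + 1.342419·22 = 9.937004
residual = y − ŷ = 10.2 − 9.937004 = 0.262996

0.2630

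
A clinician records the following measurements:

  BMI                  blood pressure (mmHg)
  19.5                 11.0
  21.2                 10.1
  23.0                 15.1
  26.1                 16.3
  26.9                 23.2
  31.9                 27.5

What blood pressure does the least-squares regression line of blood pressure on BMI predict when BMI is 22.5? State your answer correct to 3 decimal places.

n = 6, Σx = 148.6, Σy = 103.2, Σxy = 2702.68, Σx² = 3781.12
Sxx = Σx² − (Σx)²/n = 3781.12 − 3680.326667 = 100.793333
Sxy = Σxy − (Σx)(Σy)/n = 2702.68 − 2555.92 = 146.76
b = Sxy/Sxx = 146.76/100.793333 = 1.456049
a = ȳ − b·x̄ = 17.2 − 1.456049·24.766667 = -18.861472
ŷ(22.5) = a + b·22.5 = -18.861472 + 1.456049·22.5 = 13.899623

13.900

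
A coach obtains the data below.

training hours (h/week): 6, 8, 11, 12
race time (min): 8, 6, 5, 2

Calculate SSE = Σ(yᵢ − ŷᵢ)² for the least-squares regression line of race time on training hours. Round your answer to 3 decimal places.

2.462

n = 4, Σx = 37, Σy = 21, Σxy = 175, Σx² = 365, Σy² = 129
Sxx = Σx² − (Σx)²/n = 365 − 342.25 = 22.75
Sxy = Σxy − (Σx)(Σy)/n = 175 − 194.25 = -19.25
Syy = Σy² − (Σy)²/n = 129 − 110.25 = 18.75
b = Sxy/Sxx = -19.25/22.75 = -0.846154
SSE = Syy − b·Sxy = 18.75 − (-0.846154)·(-19.25) = 2.461538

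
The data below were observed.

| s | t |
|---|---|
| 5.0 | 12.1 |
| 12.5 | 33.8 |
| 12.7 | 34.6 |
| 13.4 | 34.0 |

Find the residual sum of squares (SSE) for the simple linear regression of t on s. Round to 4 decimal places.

n = 4, Σx = 43.6, Σy = 114.5, Σxy = 1378.02, Σx² = 522.1, Σy² = 3642.01
Sxx = Σx² − (Σx)²/n = 522.1 − 475.24 = 46.86
Sxy = Σxy − (Σx)(Σy)/n = 1378.02 − 1248.05 = 129.97
Syy = Σy² − (Σy)²/n = 3642.01 − 3277.5625 = 364.4475
b = Sxy/Sxx = 129.97/46.86 = 2.773581
SSE = Syy − b·Sxy = 364.4475 − 2.773581·129.97 = 3.965193

3.9652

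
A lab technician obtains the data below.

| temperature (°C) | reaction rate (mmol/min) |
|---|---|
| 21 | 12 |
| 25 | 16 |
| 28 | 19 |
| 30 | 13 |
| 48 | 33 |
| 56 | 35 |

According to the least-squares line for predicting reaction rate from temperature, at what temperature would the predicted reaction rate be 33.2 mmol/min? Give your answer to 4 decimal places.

n = 6, Σx = 208, Σy = 128, Σxy = 5118, Σx² = 8190
Sxx = Σx² − (Σx)²/n = 8190 − 7210.666667 = 979.333333
Sxy = Σxy − (Σx)(Σy)/n = 5118 − 4437.333333 = 680.666667
b = Sxy/Sxx = 680.666667/979.333333 = 0.695031
a = ȳ − b·x̄ = 21.333333 − 0.695031·34.666667 = -2.761062
Set a + b·x = 33.2: x = (33.2 − (-2.761062)) / 0.695031 = 51.740255

51.7403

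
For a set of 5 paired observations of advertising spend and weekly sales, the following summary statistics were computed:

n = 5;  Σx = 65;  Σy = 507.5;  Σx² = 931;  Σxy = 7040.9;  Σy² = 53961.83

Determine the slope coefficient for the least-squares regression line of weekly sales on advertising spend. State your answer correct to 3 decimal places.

Sxx = Σx² − (Σx)²/n = 931 − 845 = 86
Sxy = Σxy − (Σx)(Σy)/n = 7040.9 − 6597.5 = 443.4
b = Sxy/Sxx = 443.4/86 = 5.155814

5.156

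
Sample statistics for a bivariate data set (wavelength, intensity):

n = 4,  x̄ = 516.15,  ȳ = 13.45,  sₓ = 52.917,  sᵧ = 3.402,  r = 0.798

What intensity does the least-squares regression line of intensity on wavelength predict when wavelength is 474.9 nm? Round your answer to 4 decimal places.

11.3338

b = r · sᵧ/sₓ = 0.798 · 3.402/52.917 = 0.051303
a = ȳ − b·x̄ = 13.45 − 0.051303·516.15 = -13.029996
ŷ(474.9) = a + b·474.9 = -13.029996 + 0.051303·474.9 = 11.333755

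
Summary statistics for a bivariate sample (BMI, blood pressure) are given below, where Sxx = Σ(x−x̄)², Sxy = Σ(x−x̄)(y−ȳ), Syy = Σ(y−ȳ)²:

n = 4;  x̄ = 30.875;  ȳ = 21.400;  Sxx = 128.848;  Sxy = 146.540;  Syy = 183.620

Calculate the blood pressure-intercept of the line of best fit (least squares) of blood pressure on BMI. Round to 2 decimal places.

b = Sxy/Sxx = 146.54/128.848 = 1.137309
a = ȳ − b·x̄ = 21.4 − 1.137309·30.875 = -13.714418

-13.71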